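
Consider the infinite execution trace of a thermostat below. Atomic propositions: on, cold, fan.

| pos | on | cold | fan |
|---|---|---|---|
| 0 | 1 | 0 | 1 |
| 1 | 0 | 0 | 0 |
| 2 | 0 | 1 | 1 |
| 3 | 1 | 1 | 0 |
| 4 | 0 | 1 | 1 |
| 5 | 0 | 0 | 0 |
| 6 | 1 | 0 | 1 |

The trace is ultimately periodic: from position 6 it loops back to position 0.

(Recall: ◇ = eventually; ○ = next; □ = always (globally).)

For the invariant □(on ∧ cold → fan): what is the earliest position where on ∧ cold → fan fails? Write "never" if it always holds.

3

Check on ∧ cold → fan at each position in order: 0 ✓, 1 ✓, 2 ✓.
At position 3 the labels are {cold, on}, so on ∧ cold → fan is false there. This is the first violation.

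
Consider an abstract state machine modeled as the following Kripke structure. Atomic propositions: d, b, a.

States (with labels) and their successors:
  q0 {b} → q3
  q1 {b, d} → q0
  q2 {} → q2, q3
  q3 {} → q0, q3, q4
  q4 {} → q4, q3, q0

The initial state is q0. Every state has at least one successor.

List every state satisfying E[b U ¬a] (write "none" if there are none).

{q0, q1, q2, q3, q4}

States satisfying b: {q0, q1}.
States satisfying ¬a: {q0, q1, q2, q3, q4}.
States satisfying E[b U ¬a]: {q0, q1, q2, q3, q4}.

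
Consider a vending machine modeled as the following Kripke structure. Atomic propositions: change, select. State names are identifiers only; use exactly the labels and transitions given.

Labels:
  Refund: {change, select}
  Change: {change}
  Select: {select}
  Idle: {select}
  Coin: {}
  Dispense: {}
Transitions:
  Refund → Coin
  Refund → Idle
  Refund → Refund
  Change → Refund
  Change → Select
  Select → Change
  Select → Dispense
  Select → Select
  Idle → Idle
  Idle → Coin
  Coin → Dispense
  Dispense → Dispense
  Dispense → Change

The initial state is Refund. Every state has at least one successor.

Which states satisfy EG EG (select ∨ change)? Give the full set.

{Refund, Change, Select, Idle}

States satisfying EG (select ∨ change): {Refund, Change, Select, Idle}.
States satisfying EG EG (select ∨ change): {Refund, Change, Select, Idle}.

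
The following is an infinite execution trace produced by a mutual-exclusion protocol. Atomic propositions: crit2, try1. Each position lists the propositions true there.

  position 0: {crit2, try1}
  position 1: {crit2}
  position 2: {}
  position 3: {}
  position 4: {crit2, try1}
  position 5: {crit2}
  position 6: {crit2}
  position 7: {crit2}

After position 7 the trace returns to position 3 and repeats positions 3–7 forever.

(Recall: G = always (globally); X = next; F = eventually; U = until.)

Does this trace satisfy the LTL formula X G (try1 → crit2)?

Holds

The position after 0 is 1; G (try1 → crit2) is true there.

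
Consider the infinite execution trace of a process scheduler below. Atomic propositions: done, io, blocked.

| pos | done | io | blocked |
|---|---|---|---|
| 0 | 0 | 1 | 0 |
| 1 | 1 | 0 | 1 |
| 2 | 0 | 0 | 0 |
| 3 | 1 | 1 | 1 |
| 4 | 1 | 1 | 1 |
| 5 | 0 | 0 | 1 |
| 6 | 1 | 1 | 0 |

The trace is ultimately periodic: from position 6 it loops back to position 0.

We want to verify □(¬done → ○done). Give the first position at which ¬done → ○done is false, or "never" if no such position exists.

¬done → ○done holds at every position 0..6, and those are all the positions the trace ever visits, so the invariant □(¬done → ○done) is never violated.

never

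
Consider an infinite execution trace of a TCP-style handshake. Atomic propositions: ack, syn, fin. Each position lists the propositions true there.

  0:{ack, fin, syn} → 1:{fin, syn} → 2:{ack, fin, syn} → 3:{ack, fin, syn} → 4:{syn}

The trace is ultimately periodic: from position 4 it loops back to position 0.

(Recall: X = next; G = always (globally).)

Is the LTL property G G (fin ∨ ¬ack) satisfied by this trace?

Holds

G (fin ∨ ¬ack) holds at every position 0..4, and those are all positions ever visited, so G G (fin ∨ ¬ack) holds.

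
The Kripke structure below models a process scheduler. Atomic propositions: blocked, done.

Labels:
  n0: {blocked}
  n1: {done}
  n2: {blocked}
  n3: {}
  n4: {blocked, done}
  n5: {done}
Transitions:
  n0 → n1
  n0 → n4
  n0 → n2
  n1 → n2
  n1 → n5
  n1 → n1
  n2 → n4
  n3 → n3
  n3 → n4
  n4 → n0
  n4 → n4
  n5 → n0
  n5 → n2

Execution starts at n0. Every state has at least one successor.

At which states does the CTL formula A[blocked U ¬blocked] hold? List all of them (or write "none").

{n1, n3, n5}

States satisfying blocked: {n0, n2, n4}.
States satisfying ¬blocked: {n1, n3, n5}.
States satisfying A[blocked U ¬blocked]: {n1, n3, n5}.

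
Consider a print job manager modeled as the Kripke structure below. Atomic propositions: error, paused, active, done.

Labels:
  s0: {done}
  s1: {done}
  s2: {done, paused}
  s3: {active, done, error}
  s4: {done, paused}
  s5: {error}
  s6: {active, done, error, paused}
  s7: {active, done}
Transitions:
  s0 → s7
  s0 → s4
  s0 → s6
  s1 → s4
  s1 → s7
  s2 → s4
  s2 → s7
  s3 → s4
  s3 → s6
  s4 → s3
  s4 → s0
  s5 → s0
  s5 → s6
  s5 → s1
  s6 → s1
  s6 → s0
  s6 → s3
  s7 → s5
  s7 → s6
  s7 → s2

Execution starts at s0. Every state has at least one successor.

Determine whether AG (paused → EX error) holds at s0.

No

States satisfying paused → EX error: {s0, s1, s3, s4, s5, s6, s7}.
States satisfying AG (paused → EX error): ∅.
s2 is reachable from s0 and violates paused → EX error, so AG fails at s0.
s0 ∉ Sat(AG (paused → EX error)).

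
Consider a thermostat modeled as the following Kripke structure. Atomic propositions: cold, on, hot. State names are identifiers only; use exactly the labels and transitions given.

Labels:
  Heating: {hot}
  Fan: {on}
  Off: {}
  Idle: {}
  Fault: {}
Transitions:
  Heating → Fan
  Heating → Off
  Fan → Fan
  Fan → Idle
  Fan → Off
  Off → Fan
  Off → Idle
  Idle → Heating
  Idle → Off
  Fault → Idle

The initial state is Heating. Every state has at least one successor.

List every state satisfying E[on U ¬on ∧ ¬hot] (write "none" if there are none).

States satisfying on: {Fan}.
States satisfying ¬on ∧ ¬hot: {Off, Idle, Fault}.
States satisfying E[on U ¬on ∧ ¬hot]: {Fan, Off, Idle, Fault}.

{Fan, Off, Idle, Fault}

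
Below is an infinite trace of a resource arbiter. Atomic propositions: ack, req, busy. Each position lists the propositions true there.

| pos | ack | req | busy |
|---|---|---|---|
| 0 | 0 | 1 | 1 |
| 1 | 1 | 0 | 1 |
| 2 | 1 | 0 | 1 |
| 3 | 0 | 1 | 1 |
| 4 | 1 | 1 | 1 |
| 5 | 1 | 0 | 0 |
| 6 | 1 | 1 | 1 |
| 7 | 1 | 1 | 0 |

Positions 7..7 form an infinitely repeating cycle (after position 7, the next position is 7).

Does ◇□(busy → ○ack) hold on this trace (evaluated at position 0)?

□(busy → ○ack) holds at position 3, which is reachable from 0, so ◇□(busy → ○ack) holds.

Holds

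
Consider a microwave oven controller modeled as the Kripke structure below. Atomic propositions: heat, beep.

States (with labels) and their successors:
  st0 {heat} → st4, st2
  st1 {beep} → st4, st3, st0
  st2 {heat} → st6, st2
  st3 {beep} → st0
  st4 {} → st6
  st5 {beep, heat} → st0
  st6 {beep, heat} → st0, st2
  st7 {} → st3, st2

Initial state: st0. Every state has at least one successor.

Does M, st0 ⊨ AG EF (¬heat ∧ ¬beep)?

States satisfying EF (¬heat ∧ ¬beep): {st0, st1, st2, st3, st4, st5, st6, st7}.
States satisfying AG EF (¬heat ∧ ¬beep): {st0, st1, st2, st3, st4, st5, st6, st7}.
Every state reachable from st0 satisfies EF (¬heat ∧ ¬beep).
st0 ∈ Sat(AG EF (¬heat ∧ ¬beep)).

Yes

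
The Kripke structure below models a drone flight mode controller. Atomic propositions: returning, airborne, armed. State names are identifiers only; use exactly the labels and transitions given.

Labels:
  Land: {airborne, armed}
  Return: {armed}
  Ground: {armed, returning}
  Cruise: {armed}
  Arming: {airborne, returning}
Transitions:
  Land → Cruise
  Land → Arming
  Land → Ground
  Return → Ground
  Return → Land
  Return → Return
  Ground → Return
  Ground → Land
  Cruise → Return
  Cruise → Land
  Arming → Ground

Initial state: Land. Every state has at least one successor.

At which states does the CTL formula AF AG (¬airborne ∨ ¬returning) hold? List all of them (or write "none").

none

States satisfying AG (¬airborne ∨ ¬returning): ∅.
States satisfying AF AG (¬airborne ∨ ¬returning): ∅.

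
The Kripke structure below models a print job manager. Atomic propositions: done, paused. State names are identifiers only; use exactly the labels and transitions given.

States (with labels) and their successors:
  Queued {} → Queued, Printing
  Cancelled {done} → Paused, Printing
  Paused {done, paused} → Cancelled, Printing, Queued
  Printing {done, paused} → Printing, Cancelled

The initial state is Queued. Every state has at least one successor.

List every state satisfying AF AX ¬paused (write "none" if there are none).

none

States satisfying AX ¬paused: ∅.
States satisfying AF AX ¬paused: ∅.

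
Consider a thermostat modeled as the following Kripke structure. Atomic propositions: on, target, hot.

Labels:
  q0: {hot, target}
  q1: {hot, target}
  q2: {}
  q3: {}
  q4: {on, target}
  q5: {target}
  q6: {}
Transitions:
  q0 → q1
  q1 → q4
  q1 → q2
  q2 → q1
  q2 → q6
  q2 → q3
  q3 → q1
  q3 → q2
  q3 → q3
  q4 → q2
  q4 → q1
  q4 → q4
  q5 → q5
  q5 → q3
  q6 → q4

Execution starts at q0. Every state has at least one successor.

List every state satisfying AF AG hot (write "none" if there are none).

none

States satisfying AG hot: ∅.
States satisfying AF AG hot: ∅.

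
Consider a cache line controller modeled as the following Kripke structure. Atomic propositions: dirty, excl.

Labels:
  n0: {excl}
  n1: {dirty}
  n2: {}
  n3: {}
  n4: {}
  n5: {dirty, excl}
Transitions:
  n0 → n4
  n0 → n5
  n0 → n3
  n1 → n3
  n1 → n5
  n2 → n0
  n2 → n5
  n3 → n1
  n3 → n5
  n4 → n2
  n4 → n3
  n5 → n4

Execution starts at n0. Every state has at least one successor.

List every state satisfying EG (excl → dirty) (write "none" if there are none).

States satisfying excl → dirty: {n1, n2, n3, n4, n5}.
States satisfying EG (excl → dirty): {n1, n2, n3, n4, n5}.

{n1, n2, n3, n4, n5}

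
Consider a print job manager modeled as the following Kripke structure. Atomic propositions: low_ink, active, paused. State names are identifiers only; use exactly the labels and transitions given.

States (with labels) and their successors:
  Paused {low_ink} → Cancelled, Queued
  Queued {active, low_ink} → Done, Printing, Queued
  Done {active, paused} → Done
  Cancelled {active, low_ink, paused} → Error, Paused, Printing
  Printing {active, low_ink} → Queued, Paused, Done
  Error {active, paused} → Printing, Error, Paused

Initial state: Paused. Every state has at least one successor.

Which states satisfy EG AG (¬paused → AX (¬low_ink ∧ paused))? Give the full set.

{Done}

States satisfying AG (¬paused → AX (¬low_ink ∧ paused)): {Done}.
States satisfying EG AG (¬paused → AX (¬low_ink ∧ paused)): {Done}.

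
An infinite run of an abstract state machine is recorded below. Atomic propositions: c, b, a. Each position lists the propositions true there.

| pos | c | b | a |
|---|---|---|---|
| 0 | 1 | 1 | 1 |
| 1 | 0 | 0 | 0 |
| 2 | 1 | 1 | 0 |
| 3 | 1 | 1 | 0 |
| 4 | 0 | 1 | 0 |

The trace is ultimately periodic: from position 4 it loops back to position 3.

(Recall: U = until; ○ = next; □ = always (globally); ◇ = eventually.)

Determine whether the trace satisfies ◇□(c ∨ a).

Violated

□(c ∨ a) is false at every position 0..4, so it never becomes true and ◇□(c ∨ a) fails.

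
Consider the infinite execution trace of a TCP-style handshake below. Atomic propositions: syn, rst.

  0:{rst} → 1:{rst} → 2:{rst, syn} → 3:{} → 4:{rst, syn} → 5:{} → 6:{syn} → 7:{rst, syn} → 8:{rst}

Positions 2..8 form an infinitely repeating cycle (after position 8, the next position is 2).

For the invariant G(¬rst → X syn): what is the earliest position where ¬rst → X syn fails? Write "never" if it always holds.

¬rst → X syn holds at every position 0..8, and those are all the positions the trace ever visits, so the invariant G(¬rst → X syn) is never violated.

never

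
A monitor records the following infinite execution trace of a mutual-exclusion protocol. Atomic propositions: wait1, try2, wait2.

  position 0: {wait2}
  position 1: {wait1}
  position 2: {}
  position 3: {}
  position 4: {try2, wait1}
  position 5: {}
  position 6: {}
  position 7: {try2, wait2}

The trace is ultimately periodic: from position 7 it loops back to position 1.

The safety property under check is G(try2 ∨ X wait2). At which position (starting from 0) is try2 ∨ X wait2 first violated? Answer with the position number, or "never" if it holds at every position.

0

At position 0 the labels are {wait2} and the next position 1 has {wait1}, so try2 ∨ X wait2 is false there. This is the first violation.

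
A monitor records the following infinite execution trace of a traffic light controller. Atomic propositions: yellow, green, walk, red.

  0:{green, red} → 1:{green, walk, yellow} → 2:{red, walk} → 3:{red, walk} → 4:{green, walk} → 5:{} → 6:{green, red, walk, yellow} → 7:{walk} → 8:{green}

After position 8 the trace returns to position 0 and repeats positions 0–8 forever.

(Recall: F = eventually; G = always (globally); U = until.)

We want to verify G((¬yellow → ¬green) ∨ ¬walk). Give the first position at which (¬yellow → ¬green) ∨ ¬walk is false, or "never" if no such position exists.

Check (¬yellow → ¬green) ∨ ¬walk at each position in order: 0 ✓, 1 ✓, 2 ✓, 3 ✓.
At position 4 the labels are {green, walk}, so (¬yellow → ¬green) ∨ ¬walk is false there. This is the first violation.

4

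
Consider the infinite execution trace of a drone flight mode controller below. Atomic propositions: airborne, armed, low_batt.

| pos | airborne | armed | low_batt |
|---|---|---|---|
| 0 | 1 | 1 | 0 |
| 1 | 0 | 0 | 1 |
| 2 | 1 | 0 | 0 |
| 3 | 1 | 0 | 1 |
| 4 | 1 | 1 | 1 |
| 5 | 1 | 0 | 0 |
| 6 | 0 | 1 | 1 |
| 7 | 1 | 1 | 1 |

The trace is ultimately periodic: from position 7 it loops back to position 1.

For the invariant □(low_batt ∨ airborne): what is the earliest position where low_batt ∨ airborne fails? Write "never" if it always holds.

low_batt ∨ airborne holds at every position 0..7, and those are all the positions the trace ever visits, so the invariant □(low_batt ∨ airborne) is never violated.

never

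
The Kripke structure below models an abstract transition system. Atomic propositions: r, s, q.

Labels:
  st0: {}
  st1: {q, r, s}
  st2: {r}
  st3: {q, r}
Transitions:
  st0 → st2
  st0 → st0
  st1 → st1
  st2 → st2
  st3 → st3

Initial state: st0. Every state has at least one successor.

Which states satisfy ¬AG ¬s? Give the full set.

States satisfying ¬s: {st0, st2, st3}.
States satisfying AG ¬s: {st0, st2, st3}.
States satisfying ¬AG ¬s: {st1}.

{st1}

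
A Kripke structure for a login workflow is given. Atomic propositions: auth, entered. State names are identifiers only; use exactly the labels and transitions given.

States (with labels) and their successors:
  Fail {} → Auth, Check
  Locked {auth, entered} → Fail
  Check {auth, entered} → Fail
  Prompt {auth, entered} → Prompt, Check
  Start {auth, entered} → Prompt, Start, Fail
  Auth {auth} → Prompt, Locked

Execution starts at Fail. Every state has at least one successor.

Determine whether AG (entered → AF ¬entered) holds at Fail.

States satisfying entered → AF ¬entered: {Fail, Locked, Check, Auth}.
States satisfying AG (entered → AF ¬entered): ∅.
Prompt is reachable from Fail and violates entered → AF ¬entered, so AG fails at Fail.
Fail ∉ Sat(AG (entered → AF ¬entered)).

Does not hold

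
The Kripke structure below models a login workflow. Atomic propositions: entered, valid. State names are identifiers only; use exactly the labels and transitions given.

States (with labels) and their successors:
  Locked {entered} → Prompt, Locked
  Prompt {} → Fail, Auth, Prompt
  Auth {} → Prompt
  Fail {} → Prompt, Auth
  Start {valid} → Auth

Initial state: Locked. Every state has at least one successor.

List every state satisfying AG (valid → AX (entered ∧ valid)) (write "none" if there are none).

{Locked, Prompt, Auth, Fail}

States satisfying valid → AX (entered ∧ valid): {Locked, Prompt, Auth, Fail}.
States satisfying AG (valid → AX (entered ∧ valid)): {Locked, Prompt, Auth, Fail}.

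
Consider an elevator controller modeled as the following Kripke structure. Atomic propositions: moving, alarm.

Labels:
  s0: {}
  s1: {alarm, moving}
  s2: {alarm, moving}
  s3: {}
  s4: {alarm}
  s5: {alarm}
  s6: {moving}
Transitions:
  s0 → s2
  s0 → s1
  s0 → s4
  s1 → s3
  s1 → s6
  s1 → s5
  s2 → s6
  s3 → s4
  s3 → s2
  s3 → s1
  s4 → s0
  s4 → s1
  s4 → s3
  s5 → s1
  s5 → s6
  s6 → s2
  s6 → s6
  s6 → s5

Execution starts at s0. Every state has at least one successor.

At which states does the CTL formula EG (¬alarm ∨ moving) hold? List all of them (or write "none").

{s0, s1, s2, s3, s6}

States satisfying ¬alarm ∨ moving: {s0, s1, s2, s3, s6}.
States satisfying EG (¬alarm ∨ moving): {s0, s1, s2, s3, s6}.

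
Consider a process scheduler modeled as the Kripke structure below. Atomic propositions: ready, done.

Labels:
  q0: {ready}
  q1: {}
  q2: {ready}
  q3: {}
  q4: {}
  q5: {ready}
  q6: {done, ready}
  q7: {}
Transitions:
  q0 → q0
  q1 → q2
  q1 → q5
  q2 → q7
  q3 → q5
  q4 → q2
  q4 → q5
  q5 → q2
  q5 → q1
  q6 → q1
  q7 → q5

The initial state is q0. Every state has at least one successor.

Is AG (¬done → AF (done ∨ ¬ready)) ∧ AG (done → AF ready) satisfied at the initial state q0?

Violated

States satisfying ¬done → AF (done ∨ ¬ready): {q1, q2, q3, q4, q5, q6, q7}.
States satisfying AG (¬done → AF (done ∨ ¬ready)): {q1, q2, q3, q4, q5, q6, q7}.
States satisfying done → AF ready: {q0, q1, q2, q3, q4, q5, q6, q7}.
States satisfying AG (done → AF ready): {q0, q1, q2, q3, q4, q5, q6, q7}.
States satisfying AG (¬done → AF (done ∨ ¬ready)) ∧ AG (done → AF ready): {q1, q2, q3, q4, q5, q6, q7}.
q0 ∉ Sat(AG (¬done → AF (done ∨ ¬ready)) ∧ AG (done → AF ready)).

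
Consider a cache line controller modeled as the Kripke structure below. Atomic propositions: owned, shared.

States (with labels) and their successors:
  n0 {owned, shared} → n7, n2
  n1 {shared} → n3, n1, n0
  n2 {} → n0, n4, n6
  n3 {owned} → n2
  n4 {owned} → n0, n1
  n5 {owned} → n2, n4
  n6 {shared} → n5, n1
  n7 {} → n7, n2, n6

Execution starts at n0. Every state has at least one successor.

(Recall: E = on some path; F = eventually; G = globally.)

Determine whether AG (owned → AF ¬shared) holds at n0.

Holds

States satisfying owned → AF ¬shared: {n0, n1, n2, n3, n4, n5, n6, n7}.
States satisfying AG (owned → AF ¬shared): {n0, n1, n2, n3, n4, n5, n6, n7}.
Every state reachable from n0 satisfies owned → AF ¬shared.
n0 ∈ Sat(AG (owned → AF ¬shared)).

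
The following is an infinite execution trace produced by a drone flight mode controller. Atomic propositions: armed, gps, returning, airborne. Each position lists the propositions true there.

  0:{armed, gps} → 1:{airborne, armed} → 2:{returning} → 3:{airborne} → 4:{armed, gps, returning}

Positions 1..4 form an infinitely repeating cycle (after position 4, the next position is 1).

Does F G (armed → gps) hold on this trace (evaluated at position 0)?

G (armed → gps) is false at every position 0..4, so it never becomes true and F G (armed → gps) fails.

No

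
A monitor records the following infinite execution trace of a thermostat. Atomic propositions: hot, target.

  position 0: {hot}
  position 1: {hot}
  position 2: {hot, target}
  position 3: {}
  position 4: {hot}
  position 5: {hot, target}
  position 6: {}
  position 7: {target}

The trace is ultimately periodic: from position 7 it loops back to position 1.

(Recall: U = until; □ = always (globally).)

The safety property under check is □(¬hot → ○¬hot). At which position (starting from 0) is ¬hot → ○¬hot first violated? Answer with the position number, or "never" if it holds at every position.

Check ¬hot → ○¬hot at each position in order: 0 ✓, 1 ✓, 2 ✓.
At position 3 the labels are {} and the next position 4 has {hot}, so ¬hot → ○¬hot is false there. This is the first violation.

3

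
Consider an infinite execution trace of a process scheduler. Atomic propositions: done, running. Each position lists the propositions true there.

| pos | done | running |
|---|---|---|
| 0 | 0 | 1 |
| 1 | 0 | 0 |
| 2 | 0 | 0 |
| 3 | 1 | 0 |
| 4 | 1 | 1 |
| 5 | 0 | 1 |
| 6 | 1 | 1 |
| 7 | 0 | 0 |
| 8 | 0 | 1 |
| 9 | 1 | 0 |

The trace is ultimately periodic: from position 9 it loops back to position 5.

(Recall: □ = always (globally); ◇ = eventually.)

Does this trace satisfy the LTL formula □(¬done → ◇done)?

Yes

¬done → ◇done holds at every position 0..9, and those are all positions ever visited, so □(¬done → ◇done) holds.
Positions where ¬done holds: 0, 1, 2, 5, 7, 8.
Check ◇done at each: 0→ok, 1→ok, 2→ok, 5→ok, 7→ok, 8→ok.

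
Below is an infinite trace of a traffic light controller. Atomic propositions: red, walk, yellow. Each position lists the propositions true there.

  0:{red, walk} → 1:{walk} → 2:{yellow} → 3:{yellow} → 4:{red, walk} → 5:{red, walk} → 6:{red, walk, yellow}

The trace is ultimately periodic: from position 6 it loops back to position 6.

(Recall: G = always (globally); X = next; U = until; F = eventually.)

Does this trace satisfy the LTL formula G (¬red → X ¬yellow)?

Does not hold

¬red → X ¬yellow must hold at every position from 0 onward. It fails at position 1, so G (¬red → X ¬yellow) is false.
Positions where ¬red holds: 1, 2, 3.
Check X ¬yellow at each: 1→fails, 2→fails, 3→ok.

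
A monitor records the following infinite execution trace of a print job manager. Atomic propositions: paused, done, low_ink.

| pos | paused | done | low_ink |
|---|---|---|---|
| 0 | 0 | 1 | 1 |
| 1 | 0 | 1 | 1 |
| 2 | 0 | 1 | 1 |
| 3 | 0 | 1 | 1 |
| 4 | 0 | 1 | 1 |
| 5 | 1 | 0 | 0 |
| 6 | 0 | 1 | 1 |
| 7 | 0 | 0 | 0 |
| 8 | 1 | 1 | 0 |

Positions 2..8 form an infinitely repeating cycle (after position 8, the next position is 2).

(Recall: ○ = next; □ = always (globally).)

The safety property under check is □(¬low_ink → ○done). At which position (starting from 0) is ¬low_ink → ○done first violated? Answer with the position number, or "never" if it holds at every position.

never

¬low_ink → ○done holds at every position 0..8, and those are all the positions the trace ever visits, so the invariant □(¬low_ink → ○done) is never violated.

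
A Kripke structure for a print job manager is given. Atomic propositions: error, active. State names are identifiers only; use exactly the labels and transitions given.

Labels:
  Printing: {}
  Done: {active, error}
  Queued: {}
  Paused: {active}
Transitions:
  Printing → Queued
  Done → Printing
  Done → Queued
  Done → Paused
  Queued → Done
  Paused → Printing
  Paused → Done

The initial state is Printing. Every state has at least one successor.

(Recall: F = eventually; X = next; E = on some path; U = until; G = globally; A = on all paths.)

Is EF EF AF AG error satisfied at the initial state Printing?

Violated

States satisfying EF AF AG error: ∅.
States satisfying EF EF AF AG error: ∅.
No suitable path/successor from Printing witnesses the formula.
Printing ∉ Sat(EF EF AF AG error).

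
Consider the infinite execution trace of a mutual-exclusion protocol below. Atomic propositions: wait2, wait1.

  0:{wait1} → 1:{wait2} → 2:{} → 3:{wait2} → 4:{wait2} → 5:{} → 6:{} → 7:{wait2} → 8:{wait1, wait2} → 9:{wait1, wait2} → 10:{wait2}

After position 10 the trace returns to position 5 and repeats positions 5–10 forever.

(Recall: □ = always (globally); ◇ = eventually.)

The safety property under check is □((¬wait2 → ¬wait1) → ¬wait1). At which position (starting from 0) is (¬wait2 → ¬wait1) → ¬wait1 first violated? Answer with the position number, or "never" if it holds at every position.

Check (¬wait2 → ¬wait1) → ¬wait1 at each position in order: 0 ✓, 1 ✓, 2 ✓, 3 ✓, 4 ✓, 5 ✓, 6 ✓, 7 ✓.
At position 8 the labels are {wait1, wait2}, so (¬wait2 → ¬wait1) → ¬wait1 is false there. This is the first violation.

8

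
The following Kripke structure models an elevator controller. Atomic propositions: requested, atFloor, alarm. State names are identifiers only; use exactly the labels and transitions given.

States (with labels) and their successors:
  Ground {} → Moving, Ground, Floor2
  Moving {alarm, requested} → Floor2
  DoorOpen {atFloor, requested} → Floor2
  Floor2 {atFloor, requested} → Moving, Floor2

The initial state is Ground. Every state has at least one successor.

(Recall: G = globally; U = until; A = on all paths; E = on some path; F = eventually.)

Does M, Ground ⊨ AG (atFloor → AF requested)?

States satisfying atFloor → AF requested: {Ground, Moving, DoorOpen, Floor2}.
States satisfying AG (atFloor → AF requested): {Ground, Moving, DoorOpen, Floor2}.
Every state reachable from Ground satisfies atFloor → AF requested.
Ground ∈ Sat(AG (atFloor → AF requested)).

Satisfied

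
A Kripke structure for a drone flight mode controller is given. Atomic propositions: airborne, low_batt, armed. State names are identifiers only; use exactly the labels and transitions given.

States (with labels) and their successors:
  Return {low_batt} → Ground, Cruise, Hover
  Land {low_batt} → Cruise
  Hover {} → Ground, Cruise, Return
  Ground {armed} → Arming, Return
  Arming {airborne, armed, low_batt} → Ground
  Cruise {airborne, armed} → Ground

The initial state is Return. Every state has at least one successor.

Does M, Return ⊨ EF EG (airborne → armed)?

States satisfying EG (airborne → armed): {Return, Land, Hover, Ground, Arming, Cruise}.
States satisfying EF EG (airborne → armed): {Return, Land, Hover, Ground, Arming, Cruise}.
Some path from Return reaches a state where EG (airborne → armed) holds.
Return ∈ Sat(EF EG (airborne → armed)).

Satisfied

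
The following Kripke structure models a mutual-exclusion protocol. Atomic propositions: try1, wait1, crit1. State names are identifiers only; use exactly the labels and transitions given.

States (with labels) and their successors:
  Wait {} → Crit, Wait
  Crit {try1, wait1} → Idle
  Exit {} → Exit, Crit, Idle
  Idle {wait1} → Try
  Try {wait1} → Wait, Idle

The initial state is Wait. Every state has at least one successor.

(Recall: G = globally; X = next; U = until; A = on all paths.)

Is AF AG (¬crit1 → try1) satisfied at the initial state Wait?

Does not hold

States satisfying AG (¬crit1 → try1): ∅.
States satisfying AF AG (¬crit1 → try1): ∅.
There is a path from Wait along which AG (¬crit1 → try1) never holds.
Wait ∉ Sat(AF AG (¬crit1 → try1)).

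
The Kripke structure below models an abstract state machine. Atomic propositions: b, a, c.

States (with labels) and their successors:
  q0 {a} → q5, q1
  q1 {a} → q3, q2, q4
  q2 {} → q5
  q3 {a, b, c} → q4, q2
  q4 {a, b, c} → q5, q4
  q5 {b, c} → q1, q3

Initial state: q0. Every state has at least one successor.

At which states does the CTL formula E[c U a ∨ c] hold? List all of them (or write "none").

States satisfying c: {q3, q4, q5}.
States satisfying a ∨ c: {q0, q1, q3, q4, q5}.
States satisfying E[c U a ∨ c]: {q0, q1, q3, q4, q5}.

{q0, q1, q3, q4, q5}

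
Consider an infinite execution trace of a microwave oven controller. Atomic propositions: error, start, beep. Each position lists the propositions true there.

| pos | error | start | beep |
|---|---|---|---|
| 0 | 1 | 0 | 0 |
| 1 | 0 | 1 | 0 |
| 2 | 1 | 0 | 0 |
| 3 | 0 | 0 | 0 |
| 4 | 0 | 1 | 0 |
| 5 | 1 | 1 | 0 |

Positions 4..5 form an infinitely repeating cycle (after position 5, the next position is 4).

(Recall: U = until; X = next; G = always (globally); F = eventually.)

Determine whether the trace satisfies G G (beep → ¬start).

Satisfied

G (beep → ¬start) holds at every position 0..5, and those are all positions ever visited, so G G (beep → ¬start) holds.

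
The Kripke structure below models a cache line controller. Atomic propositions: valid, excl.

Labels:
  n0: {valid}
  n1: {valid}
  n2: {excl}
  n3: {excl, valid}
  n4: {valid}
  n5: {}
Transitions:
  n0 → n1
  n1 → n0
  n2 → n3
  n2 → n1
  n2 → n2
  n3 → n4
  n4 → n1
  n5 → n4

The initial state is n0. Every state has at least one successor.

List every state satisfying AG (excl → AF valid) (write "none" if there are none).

States satisfying excl → AF valid: {n0, n1, n3, n4, n5}.
States satisfying AG (excl → AF valid): {n0, n1, n3, n4, n5}.

{n0, n1, n3, n4, n5}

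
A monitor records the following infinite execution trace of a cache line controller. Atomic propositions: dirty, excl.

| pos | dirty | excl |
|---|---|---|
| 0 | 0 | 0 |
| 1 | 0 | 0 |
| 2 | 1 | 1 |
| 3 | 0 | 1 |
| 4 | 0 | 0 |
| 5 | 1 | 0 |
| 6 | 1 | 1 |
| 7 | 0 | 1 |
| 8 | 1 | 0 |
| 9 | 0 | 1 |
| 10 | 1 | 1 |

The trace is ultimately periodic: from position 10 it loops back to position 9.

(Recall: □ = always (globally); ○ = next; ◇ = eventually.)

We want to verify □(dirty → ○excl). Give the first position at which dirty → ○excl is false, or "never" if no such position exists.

never

dirty → ○excl holds at every position 0..10, and those are all the positions the trace ever visits, so the invariant □(dirty → ○excl) is never violated.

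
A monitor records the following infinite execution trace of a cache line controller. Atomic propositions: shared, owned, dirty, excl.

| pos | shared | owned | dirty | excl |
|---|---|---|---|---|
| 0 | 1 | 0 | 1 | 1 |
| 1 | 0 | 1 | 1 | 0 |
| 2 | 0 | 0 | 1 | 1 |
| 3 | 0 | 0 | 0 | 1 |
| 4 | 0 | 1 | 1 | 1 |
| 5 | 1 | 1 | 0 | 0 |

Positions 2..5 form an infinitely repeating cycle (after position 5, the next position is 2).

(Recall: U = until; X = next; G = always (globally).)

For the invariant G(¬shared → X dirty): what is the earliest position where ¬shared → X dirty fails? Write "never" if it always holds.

Check ¬shared → X dirty at each position in order: 0 ✓, 1 ✓.
At position 2 the labels are {dirty, excl} and the next position 3 has {excl}, so ¬shared → X dirty is false there. This is the first violation.

2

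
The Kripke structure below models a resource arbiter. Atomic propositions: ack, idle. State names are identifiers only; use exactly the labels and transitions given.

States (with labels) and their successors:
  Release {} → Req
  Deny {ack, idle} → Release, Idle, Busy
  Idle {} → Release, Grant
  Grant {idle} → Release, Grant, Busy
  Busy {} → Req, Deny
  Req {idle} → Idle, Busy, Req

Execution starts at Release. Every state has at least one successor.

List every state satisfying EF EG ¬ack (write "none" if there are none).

{Release, Deny, Idle, Grant, Busy, Req}

States satisfying EG ¬ack: {Release, Idle, Grant, Busy, Req}.
States satisfying EF EG ¬ack: {Release, Deny, Idle, Grant, Busy, Req}.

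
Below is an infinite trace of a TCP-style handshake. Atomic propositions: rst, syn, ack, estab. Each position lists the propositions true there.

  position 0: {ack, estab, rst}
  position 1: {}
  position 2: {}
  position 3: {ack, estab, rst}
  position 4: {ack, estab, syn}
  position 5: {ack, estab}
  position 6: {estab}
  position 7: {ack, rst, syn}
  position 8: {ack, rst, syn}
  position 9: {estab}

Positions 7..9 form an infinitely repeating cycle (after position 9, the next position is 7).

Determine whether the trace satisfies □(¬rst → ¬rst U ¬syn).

Satisfied

¬rst → ¬rst U ¬syn holds at every position 0..9, and those are all positions ever visited, so □(¬rst → ¬rst U ¬syn) holds.
Positions where ¬rst holds: 1, 2, 4, 5, 6, 9.
Check ¬rst U ¬syn at each: 1→ok, 2→ok, 4→ok, 5→ok, 6→ok, 9→ok.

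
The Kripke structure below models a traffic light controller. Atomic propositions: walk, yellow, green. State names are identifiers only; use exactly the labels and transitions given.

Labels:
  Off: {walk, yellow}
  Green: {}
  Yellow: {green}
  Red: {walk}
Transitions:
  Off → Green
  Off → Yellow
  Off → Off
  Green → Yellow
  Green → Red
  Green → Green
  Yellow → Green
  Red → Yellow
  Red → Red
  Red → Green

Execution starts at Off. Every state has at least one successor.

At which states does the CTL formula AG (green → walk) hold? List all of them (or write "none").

States satisfying green → walk: {Off, Green, Red}.
States satisfying AG (green → walk): ∅.

none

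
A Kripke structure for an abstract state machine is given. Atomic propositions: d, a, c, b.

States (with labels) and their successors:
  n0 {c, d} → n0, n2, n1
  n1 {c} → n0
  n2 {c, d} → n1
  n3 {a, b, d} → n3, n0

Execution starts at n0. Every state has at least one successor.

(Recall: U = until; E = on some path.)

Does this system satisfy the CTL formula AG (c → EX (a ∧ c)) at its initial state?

States satisfying c → EX (a ∧ c): {n3}.
States satisfying AG (c → EX (a ∧ c)): ∅.
n0 is reachable from n0 and violates c → EX (a ∧ c), so AG fails at n0.
n0 ∉ Sat(AG (c → EX (a ∧ c))).

No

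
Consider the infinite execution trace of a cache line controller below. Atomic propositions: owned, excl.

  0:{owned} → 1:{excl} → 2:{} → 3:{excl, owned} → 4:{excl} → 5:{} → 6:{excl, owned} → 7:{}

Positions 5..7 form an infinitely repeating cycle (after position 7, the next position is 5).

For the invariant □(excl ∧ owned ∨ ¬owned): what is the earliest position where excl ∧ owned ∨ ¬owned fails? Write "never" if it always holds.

0

At position 0 the labels are {owned}, so excl ∧ owned ∨ ¬owned is false there. This is the first violation.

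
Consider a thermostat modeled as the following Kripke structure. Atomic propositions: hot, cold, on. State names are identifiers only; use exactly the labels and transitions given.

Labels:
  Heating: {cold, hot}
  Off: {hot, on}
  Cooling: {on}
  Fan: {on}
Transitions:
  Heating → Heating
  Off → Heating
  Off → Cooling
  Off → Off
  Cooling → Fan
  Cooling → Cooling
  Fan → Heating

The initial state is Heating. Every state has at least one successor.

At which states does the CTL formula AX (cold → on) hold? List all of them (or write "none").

{Cooling}

States satisfying cold → on: {Off, Cooling, Fan}.
States satisfying AX (cold → on): {Cooling}.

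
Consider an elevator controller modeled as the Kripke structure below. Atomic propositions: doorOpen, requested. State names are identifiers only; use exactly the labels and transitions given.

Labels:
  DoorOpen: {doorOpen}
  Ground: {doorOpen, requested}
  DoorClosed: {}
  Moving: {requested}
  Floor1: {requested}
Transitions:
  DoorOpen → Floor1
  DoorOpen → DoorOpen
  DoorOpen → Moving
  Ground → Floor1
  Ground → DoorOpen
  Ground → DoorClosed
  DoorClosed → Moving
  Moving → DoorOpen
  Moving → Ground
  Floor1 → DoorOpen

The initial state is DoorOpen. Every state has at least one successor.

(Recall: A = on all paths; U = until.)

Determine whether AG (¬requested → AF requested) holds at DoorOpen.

Does not hold

States satisfying ¬requested → AF requested: {Ground, DoorClosed, Moving, Floor1}.
States satisfying AG (¬requested → AF requested): ∅.
DoorOpen is reachable from DoorOpen and violates ¬requested → AF requested, so AG fails at DoorOpen.
DoorOpen ∉ Sat(AG (¬requested → AF requested)).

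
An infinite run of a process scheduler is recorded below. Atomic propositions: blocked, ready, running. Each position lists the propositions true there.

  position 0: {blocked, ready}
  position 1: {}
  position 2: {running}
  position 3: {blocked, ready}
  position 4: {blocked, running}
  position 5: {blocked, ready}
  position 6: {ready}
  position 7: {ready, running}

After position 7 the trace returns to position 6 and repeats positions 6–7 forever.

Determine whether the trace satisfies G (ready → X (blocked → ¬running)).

ready → X (blocked → ¬running) must hold at every position from 0 onward. It fails at position 3, so G (ready → X (blocked → ¬running)) is false.
Positions where ready holds: 0, 3, 5, 6, 7.
Check X (blocked → ¬running) at each: 0→ok, 3→fails, 5→ok, 6→ok, 7→ok.

Violated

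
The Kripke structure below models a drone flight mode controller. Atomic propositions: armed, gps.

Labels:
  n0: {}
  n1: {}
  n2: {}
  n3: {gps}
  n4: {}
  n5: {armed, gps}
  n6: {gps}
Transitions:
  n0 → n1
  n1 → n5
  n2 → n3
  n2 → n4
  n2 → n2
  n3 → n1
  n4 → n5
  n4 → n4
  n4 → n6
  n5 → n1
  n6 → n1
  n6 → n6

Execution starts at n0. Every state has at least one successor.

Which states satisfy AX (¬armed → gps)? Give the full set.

{n1}

States satisfying ¬armed → gps: {n3, n5, n6}.
States satisfying AX (¬armed → gps): {n1}.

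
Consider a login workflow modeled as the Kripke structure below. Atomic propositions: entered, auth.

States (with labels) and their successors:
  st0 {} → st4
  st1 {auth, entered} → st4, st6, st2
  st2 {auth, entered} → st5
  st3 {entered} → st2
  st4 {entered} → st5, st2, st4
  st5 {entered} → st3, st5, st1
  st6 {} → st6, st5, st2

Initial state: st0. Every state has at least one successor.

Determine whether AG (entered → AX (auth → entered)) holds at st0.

Holds

States satisfying entered → AX (auth → entered): {st0, st1, st2, st3, st4, st5, st6}.
States satisfying AG (entered → AX (auth → entered)): {st0, st1, st2, st3, st4, st5, st6}.
Every state reachable from st0 satisfies entered → AX (auth → entered).
st0 ∈ Sat(AG (entered → AX (auth → entered))).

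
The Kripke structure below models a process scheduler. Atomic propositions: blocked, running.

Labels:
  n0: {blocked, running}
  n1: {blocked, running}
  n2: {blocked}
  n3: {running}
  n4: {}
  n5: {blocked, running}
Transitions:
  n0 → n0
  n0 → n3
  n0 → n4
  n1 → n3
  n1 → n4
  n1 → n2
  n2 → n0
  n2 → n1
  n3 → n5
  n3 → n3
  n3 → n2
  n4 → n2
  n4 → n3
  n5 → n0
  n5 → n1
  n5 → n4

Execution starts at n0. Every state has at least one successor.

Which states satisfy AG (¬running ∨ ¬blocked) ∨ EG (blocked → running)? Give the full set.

{n0, n1, n3, n4, n5}

States satisfying ¬running ∨ ¬blocked: {n2, n3, n4}.
States satisfying AG (¬running ∨ ¬blocked): ∅.
States satisfying blocked → running: {n0, n1, n3, n4, n5}.
States satisfying EG (blocked → running): {n0, n1, n3, n4, n5}.
States satisfying AG (¬running ∨ ¬blocked) ∨ EG (blocked → running): {n0, n1, n3, n4, n5}.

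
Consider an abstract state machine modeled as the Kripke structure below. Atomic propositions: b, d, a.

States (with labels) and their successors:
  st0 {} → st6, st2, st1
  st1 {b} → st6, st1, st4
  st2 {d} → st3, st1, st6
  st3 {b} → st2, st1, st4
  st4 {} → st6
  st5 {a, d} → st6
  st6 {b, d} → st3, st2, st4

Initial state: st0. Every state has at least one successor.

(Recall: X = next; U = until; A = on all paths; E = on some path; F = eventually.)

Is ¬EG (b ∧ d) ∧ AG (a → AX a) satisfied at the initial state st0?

States satisfying b ∧ d: {st6}.
States satisfying EG (b ∧ d): ∅.
States satisfying ¬EG (b ∧ d): {st0, st1, st2, st3, st4, st5, st6}.
States satisfying a → AX a: {st0, st1, st2, st3, st4, st6}.
States satisfying AG (a → AX a): {st0, st1, st2, st3, st4, st6}.
States satisfying ¬EG (b ∧ d) ∧ AG (a → AX a): {st0, st1, st2, st3, st4, st6}.
st0 ∈ Sat(¬EG (b ∧ d) ∧ AG (a → AX a)).

Yes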